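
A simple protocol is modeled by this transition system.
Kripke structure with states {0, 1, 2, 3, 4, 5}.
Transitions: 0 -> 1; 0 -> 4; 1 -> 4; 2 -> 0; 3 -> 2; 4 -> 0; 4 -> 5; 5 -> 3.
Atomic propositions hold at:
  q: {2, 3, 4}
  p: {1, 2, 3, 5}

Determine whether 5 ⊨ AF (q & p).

Yes

Sat(q & p) = {2, 3}
AF (q & p): least fixpoint, start Z0 = {2, 3}, add states with every successor in Z. Z1 = {2, 3, 5}; fixed.
Sat(AF (q & p)) = {2, 3, 5}
5 ∈ Sat(AF (q & p)) = {2, 3, 5}, so the formula holds at 5.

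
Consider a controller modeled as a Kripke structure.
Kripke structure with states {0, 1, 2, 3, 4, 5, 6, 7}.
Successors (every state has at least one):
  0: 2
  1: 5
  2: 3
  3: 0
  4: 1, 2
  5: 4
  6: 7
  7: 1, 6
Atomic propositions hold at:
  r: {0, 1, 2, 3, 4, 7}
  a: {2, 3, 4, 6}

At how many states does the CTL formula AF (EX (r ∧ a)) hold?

Sat(r ∧ a) = {2, 3, 4}
Sat(EX (r ∧ a)) = {s : some successor in {2, 3, 4}} = {0, 2, 4, 5}
AF (EX (r ∧ a)): least fixpoint, start Z0 = {0, 2, 4, 5}, add states with every successor in Z. Z1 = {0, 1, 2, 3, 4, 5}; fixed.
Sat(AF (EX (r ∧ a))) = {0, 1, 2, 3, 4, 5}
|Sat(AF (EX (r ∧ a)))| = |{0, 1, 2, 3, 4, 5}| = 6.

6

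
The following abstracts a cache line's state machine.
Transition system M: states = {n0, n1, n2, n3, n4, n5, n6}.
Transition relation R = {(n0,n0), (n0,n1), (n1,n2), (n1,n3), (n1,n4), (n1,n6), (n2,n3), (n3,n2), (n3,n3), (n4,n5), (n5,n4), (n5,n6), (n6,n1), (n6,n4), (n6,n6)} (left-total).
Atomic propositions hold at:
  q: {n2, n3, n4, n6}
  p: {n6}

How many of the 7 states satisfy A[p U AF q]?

6

AF q: least fixpoint, start Z0 = {n2, n3, n4, n6}, add states with every successor in Z. Z1 = {n1, n2, n3, n4, n5, n6}; fixed.
Sat(AF q) = {n1, n2, n3, n4, n5, n6}
A[p U AF q]: least fixpoint, start Z0 = Sat(AF q) = {n1, n2, n3, n4, n5, n6}, add states in Sat(p) with every successor in Z. Already a fixed point.
Sat(A[p U AF q]) = {n1, n2, n3, n4, n5, n6}
|Sat(A[p U AF q])| = |{n1, n2, n3, n4, n5, n6}| = 6.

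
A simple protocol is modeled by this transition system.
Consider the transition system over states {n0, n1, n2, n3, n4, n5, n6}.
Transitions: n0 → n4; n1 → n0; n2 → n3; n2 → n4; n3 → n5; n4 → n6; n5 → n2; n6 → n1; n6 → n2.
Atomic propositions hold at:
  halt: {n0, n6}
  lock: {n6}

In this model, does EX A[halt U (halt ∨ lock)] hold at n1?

Yes

Sat(halt ∨ lock) = {n0, n6}
A[halt U (halt ∨ lock)]: least fixpoint, start Z0 = Sat((halt ∨ lock)) = {n0, n6}, add states in Sat(halt) with every successor in Z. Already a fixed point.
Sat(A[halt U (halt ∨ lock)]) = {n0, n6}
Sat(EX A[halt U (halt ∨ lock)]) = {s : some successor in {n0, n6}} = {n1, n4}
n1 ∈ Sat(EX A[halt U (halt ∨ lock)]) = {n1, n4}, so the formula holds at n1.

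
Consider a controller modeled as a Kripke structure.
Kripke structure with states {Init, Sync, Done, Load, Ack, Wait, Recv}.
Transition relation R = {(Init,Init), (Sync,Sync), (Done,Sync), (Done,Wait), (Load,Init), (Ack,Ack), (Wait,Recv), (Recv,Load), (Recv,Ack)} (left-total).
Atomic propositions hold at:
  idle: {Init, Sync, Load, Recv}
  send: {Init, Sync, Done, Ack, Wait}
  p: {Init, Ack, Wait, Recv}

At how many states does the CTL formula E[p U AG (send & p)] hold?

4

Sat(send & p) = {Init, Ack, Wait}
AG (send & p): greatest fixpoint, start Z0 = {Init, Ack, Wait}, keep only states in Sat with every successor in Z. Z1 = {Init, Ack}; fixed.
Sat(AG (send & p)) = {Init, Ack}
E[p U AG (send & p)]: least fixpoint, start Z0 = Sat(AG (send & p)) = {Init, Ack}, add states in Sat(p) with some successor in Z. Z1 = {Init, Ack, Recv}; Z2 = {Init, Ack, Wait, Recv}; fixed.
Sat(E[p U AG (send & p)]) = {Init, Ack, Wait, Recv}
|Sat(E[p U AG (send & p)])| = |{Init, Ack, Wait, Recv}| = 4.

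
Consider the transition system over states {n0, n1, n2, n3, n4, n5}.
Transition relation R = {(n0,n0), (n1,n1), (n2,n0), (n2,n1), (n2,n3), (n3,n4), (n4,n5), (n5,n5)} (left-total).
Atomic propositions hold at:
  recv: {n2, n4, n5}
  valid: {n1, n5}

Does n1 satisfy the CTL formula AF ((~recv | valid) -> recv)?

Sat(~recv) = {n0, n1, n3}
Sat(~recv | valid) = {n0, n1, n3, n5}
Sat((~recv | valid) -> recv) = {n2, n4, n5}
AF ((~recv | valid) -> recv): least fixpoint, start Z0 = {n2, n4, n5}, add states with every successor in Z. Z1 = {n2, n3, n4, n5}; fixed.
Sat(AF ((~recv | valid) -> recv)) = {n2, n3, n4, n5}
n1 ∉ Sat(AF ((~recv | valid) -> recv)) = {n2, n3, n4, n5}, so the formula does not hold at n1.

No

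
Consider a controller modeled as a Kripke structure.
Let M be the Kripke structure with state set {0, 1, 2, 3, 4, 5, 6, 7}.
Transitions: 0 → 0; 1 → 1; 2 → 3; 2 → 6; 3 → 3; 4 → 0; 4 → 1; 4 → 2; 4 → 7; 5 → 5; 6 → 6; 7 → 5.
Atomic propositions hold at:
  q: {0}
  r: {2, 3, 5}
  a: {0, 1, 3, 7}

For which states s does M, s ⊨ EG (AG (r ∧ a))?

{3}

Sat(r ∧ a) = {3}
AG (r ∧ a): greatest fixpoint, start Z0 = {3}, keep only states in Sat with every successor in Z. Already a fixed point.
Sat(AG (r ∧ a)) = {3}
EG (AG (r ∧ a)): greatest fixpoint, start Z0 = {3}, keep only states in Sat with some successor in Z. Already a fixed point.
Sat(EG (AG (r ∧ a))) = {3}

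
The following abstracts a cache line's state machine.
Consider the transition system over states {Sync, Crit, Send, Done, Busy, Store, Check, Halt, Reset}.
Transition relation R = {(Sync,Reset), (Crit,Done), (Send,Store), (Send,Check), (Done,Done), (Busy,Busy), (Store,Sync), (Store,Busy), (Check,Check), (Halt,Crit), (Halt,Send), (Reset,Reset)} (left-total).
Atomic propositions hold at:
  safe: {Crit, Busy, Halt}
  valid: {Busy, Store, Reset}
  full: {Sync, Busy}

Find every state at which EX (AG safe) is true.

{Busy, Store}

AG safe: greatest fixpoint, start Z0 = {Crit, Busy, Halt}, keep only states in Sat with every successor in Z. Z1 = {Busy}; fixed.
Sat(AG safe) = {Busy}
Sat(EX (AG safe)) = {s : some successor in {Busy}} = {Busy, Store}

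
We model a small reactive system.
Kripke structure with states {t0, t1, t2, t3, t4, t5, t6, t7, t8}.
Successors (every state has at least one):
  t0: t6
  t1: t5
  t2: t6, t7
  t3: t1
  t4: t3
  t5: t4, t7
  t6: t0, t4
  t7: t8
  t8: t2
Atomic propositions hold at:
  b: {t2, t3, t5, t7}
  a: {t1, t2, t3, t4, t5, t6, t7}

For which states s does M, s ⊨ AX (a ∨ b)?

{t0, t1, t2, t3, t4, t5, t8}

Sat(a ∨ b) = {t1, t2, t3, t4, t5, t6, t7}
Sat(AX (a ∨ b)) = {s : every successor in {t1, t2, t3, t4, t5, t6, t7}} = {t0, t1, t2, t3, t4, t5, t8}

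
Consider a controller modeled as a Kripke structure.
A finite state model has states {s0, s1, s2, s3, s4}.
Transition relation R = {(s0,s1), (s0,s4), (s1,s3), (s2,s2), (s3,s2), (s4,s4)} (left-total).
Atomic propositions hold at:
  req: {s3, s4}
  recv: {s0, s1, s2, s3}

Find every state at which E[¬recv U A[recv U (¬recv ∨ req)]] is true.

Sat(¬recv) = {s4}
Sat(¬recv ∨ req) = {s3, s4}
A[recv U (¬recv ∨ req)]: least fixpoint, start Z0 = Sat((¬recv ∨ req)) = {s3, s4}, add states in Sat(recv) with every successor in Z. Z1 = {s1, s3, s4}; Z2 = {s0, s1, s3, s4}; fixed.
Sat(A[recv U (¬recv ∨ req)]) = {s0, s1, s3, s4}
E[¬recv U A[recv U (¬recv ∨ req)]]: least fixpoint, start Z0 = Sat(A[recv U (¬recv ∨ req)]) = {s0, s1, s3, s4}, add states in Sat(¬recv) with some successor in Z. Already a fixed point.
Sat(E[¬recv U A[recv U (¬recv ∨ req)]]) = {s0, s1, s3, s4}

{s0, s1, s3, s4}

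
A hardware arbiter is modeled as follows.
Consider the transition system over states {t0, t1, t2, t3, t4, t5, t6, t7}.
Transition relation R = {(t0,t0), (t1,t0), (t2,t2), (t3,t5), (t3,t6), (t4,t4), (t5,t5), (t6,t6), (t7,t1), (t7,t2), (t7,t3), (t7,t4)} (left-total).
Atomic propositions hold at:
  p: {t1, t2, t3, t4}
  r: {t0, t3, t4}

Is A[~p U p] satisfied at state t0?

No

Sat(~p) = {t0, t5, t6, t7}
A[~p U p]: least fixpoint, start Z0 = Sat(p) = {t1, t2, t3, t4}, add states in Sat(~p) with every successor in Z. Z1 = {t1, t2, t3, t4, t7}; fixed.
Sat(A[~p U p]) = {t1, t2, t3, t4, t7}
t0 ∉ Sat(A[~p U p]) = {t1, t2, t3, t4, t7}, so the formula does not hold at t0.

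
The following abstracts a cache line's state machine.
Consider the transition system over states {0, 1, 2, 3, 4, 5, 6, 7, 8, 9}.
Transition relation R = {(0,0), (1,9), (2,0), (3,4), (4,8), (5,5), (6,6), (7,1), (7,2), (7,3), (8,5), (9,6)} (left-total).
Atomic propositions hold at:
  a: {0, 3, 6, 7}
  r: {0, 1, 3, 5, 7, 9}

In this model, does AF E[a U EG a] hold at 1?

EG a: greatest fixpoint, start Z0 = {0, 3, 6, 7}, keep only states in Sat with some successor in Z. Z1 = {0, 6, 7}; Z2 = {0, 6}; fixed.
Sat(EG a) = {0, 6}
E[a U EG a]: least fixpoint, start Z0 = Sat(EG a) = {0, 6}, add states in Sat(a) with some successor in Z. Already a fixed point.
Sat(E[a U EG a]) = {0, 6}
AF E[a U EG a]: least fixpoint, start Z0 = {0, 6}, add states with every successor in Z. Z1 = {0, 2, 6, 9}; Z2 = {0, 1, 2, 6, 9}; fixed.
Sat(AF E[a U EG a]) = {0, 1, 2, 6, 9}
1 ∈ Sat(AF E[a U EG a]) = {0, 1, 2, 6, 9}, so the formula holds at 1.

Yes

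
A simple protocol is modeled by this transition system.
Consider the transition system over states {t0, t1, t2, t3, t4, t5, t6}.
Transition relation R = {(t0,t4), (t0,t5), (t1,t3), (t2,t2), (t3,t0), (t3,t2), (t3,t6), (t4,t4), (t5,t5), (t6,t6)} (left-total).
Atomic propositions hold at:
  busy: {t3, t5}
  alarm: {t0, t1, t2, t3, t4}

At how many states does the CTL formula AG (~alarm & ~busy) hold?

Sat(~alarm) = {t5, t6}
Sat(~busy) = {t0, t1, t2, t4, t6}
Sat(~alarm & ~busy) = {t6}
AG (~alarm & ~busy): greatest fixpoint, start Z0 = {t6}, keep only states in Sat with every successor in Z. Already a fixed point.
Sat(AG (~alarm & ~busy)) = {t6}
|Sat(AG (~alarm & ~busy))| = |{t6}| = 1.

1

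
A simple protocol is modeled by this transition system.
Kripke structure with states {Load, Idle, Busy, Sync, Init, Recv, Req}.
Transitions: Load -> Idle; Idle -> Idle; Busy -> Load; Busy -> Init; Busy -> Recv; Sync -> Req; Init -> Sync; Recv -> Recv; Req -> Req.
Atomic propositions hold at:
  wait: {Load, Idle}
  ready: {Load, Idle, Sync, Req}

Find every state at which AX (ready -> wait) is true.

{Load, Idle, Busy, Recv}

Sat(ready -> wait) = {Load, Idle, Busy, Init, Recv}
Sat(AX (ready -> wait)) = {s : every successor in {Load, Idle, Busy, Init, Recv}} = {Load, Idle, Busy, Recv}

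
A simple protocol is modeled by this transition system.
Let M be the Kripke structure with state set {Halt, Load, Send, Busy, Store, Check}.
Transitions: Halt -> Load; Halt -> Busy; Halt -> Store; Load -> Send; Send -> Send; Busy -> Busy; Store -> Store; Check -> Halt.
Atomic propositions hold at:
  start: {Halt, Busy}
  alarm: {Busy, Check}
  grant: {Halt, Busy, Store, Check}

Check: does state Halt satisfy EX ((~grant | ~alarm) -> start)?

Sat(~grant) = {Load, Send}
Sat(~alarm) = {Halt, Load, Send, Store}
Sat(~grant | ~alarm) = {Halt, Load, Send, Store}
Sat((~grant | ~alarm) -> start) = {Halt, Busy, Check}
Sat(EX ((~grant | ~alarm) -> start)) = {s : some successor in {Halt, Busy, Check}} = {Halt, Busy, Check}
Halt ∈ Sat(EX ((~grant | ~alarm) -> start)) = {Halt, Busy, Check}, so the formula holds at Halt.

Yes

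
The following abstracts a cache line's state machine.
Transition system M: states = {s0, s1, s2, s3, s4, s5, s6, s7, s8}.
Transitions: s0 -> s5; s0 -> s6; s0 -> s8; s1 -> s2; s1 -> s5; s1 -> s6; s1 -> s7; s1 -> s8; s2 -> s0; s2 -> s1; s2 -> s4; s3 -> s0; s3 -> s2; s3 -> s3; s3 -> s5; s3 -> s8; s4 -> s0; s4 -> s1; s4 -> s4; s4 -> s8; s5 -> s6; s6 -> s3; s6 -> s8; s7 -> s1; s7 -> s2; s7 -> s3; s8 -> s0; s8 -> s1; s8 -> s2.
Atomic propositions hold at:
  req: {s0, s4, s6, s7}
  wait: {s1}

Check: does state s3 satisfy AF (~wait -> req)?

Sat(~wait) = {s0, s2, s3, s4, s5, s6, s7, s8}
Sat(~wait -> req) = {s0, s1, s4, s6, s7}
AF (~wait -> req): least fixpoint, start Z0 = {s0, s1, s4, s6, s7}, add states with every successor in Z. Z1 = {s0, s1, s2, s4, s5, s6, s7}; Z2 = {s0, s1, s2, s4, s5, s6, s7, s8}; fixed.
Sat(AF (~wait -> req)) = {s0, s1, s2, s4, s5, s6, s7, s8}
s3 ∉ Sat(AF (~wait -> req)) = {s0, s1, s2, s4, s5, s6, s7, s8}, so the formula does not hold at s3.

No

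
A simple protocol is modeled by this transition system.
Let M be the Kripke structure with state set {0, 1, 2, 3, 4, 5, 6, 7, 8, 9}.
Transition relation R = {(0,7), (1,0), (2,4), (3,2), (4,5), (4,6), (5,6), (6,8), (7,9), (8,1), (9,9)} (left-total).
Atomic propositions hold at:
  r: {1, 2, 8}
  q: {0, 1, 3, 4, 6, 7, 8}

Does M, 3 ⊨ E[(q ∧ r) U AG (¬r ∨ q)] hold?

No

Sat(q ∧ r) = {1, 8}
Sat(¬r) = {0, 3, 4, 5, 6, 7, 9}
Sat(¬r ∨ q) = {0, 1, 3, 4, 5, 6, 7, 8, 9}
AG (¬r ∨ q): greatest fixpoint, start Z0 = {0, 1, 3, 4, 5, 6, 7, 8, 9}, keep only states in Sat with every successor in Z. Z1 = {0, 1, 4, 5, 6, 7, 8, 9}; fixed.
Sat(AG (¬r ∨ q)) = {0, 1, 4, 5, 6, 7, 8, 9}
E[(q ∧ r) U AG (¬r ∨ q)]: least fixpoint, start Z0 = Sat(AG (¬r ∨ q)) = {0, 1, 4, 5, 6, 7, 8, 9}, add states in Sat(q ∧ r) with some successor in Z. Already a fixed point.
Sat(E[(q ∧ r) U AG (¬r ∨ q)]) = {0, 1, 4, 5, 6, 7, 8, 9}
3 ∉ Sat(E[(q ∧ r) U AG (¬r ∨ q)]) = {0, 1, 4, 5, 6, 7, 8, 9}, so the formula does not hold at 3.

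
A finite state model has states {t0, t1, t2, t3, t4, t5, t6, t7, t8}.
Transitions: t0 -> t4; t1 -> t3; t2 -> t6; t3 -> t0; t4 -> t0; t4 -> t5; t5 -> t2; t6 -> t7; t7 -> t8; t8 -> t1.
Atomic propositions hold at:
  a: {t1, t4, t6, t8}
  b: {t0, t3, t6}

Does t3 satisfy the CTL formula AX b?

Sat(AX b) = {s : every successor in {t0, t3, t6}} = {t1, t2, t3}
t3 ∈ Sat(AX b) = {t1, t2, t3}, so the formula holds at t3.

Yes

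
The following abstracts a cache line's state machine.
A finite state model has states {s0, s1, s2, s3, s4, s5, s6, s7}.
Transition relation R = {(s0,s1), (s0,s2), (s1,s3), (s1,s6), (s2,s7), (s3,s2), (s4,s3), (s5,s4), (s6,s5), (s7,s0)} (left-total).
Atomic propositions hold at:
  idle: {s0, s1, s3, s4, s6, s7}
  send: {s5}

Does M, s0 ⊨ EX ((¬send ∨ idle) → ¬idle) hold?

Sat(¬send) = {s0, s1, s2, s3, s4, s6, s7}
Sat(¬send ∨ idle) = {s0, s1, s2, s3, s4, s6, s7}
Sat(¬idle) = {s2, s5}
Sat((¬send ∨ idle) → ¬idle) = {s2, s5}
Sat(EX ((¬send ∨ idle) → ¬idle)) = {s : some successor in {s2, s5}} = {s0, s3, s6}
s0 ∈ Sat(EX ((¬send ∨ idle) → ¬idle)) = {s0, s3, s6}, so the formula holds at s0.

Yes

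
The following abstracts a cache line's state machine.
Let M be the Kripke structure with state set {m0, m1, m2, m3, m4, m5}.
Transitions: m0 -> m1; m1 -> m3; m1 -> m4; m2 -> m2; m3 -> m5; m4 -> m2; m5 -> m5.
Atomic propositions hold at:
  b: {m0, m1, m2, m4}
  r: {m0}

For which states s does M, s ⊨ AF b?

{m0, m1, m2, m4}

AF b: least fixpoint, start Z0 = {m0, m1, m2, m4}, add states with every successor in Z. Already a fixed point.
Sat(AF b) = {m0, m1, m2, m4}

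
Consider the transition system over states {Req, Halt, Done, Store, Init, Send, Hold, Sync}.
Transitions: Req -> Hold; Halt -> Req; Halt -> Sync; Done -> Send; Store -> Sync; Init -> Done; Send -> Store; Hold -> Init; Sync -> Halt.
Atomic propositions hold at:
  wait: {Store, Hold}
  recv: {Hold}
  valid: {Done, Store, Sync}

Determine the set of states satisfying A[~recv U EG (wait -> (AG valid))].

Sat(~recv) = {Req, Halt, Done, Store, Init, Send, Sync}
AG valid: greatest fixpoint, start Z0 = {Done, Store, Sync}, keep only states in Sat with every successor in Z. Z1 = {Store}; Z2 = ∅; fixed.
Sat(AG valid) = ∅
Sat(wait -> (AG valid)) = {Req, Halt, Done, Init, Send, Sync}
EG (wait -> (AG valid)): greatest fixpoint, start Z0 = {Req, Halt, Done, Init, Send, Sync}, keep only states in Sat with some successor in Z. Z1 = {Halt, Done, Init, Sync}; Z2 = {Halt, Init, Sync}; Z3 = {Halt, Sync}; fixed.
Sat(EG (wait -> (AG valid))) = {Halt, Sync}
A[~recv U EG (wait -> (AG valid))]: least fixpoint, start Z0 = Sat(EG (wait -> (AG valid))) = {Halt, Sync}, add states in Sat(~recv) with every successor in Z. Z1 = {Halt, Store, Sync}; Z2 = {Halt, Store, Send, Sync}; Z3 = {Halt, Done, Store, Send, Sync}; Z4 = {Halt, Done, Store, Init, Send, Sync}; fixed.
Sat(A[~recv U EG (wait -> (AG valid))]) = {Halt, Done, Store, Init, Send, Sync}

{Halt, Done, Store, Init, Send, Sync}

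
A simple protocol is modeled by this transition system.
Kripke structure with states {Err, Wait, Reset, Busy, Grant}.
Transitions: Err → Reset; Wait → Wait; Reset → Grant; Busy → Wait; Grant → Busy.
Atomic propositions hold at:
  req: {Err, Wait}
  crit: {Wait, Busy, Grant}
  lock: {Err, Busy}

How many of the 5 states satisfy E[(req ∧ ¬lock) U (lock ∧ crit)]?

Sat(¬lock) = {Wait, Reset, Grant}
Sat(req ∧ ¬lock) = {Wait}
Sat(lock ∧ crit) = {Busy}
E[(req ∧ ¬lock) U (lock ∧ crit)]: least fixpoint, start Z0 = Sat((lock ∧ crit)) = {Busy}, add states in Sat(req ∧ ¬lock) with some successor in Z. Already a fixed point.
Sat(E[(req ∧ ¬lock) U (lock ∧ crit)]) = {Busy}
|Sat(E[(req ∧ ¬lock) U (lock ∧ crit)])| = |{Busy}| = 1.

1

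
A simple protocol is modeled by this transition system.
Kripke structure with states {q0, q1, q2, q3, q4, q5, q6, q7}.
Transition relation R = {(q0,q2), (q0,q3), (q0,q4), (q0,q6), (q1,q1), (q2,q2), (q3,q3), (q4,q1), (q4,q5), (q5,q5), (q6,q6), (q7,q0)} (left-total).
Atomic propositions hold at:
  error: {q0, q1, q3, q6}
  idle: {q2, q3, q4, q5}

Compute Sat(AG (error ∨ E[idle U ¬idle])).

Sat(¬idle) = {q0, q1, q6, q7}
E[idle U ¬idle]: least fixpoint, start Z0 = Sat(¬idle) = {q0, q1, q6, q7}, add states in Sat(idle) with some successor in Z. Z1 = {q0, q1, q4, q6, q7}; fixed.
Sat(E[idle U ¬idle]) = {q0, q1, q4, q6, q7}
Sat(error ∨ E[idle U ¬idle]) = {q0, q1, q3, q4, q6, q7}
AG (error ∨ E[idle U ¬idle]): greatest fixpoint, start Z0 = {q0, q1, q3, q4, q6, q7}, keep only states in Sat with every successor in Z. Z1 = {q1, q3, q6, q7}; Z2 = {q1, q3, q6}; fixed.
Sat(AG (error ∨ E[idle U ¬idle])) = {q1, q3, q6}

{q1, q3, q6}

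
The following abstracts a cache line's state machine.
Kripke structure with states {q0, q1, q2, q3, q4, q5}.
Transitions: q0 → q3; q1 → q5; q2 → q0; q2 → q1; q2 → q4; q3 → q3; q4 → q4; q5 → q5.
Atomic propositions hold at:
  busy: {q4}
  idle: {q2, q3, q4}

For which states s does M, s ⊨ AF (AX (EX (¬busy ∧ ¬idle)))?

Sat(¬busy) = {q0, q1, q2, q3, q5}
Sat(¬idle) = {q0, q1, q5}
Sat(¬busy ∧ ¬idle) = {q0, q1, q5}
Sat(EX (¬busy ∧ ¬idle)) = {s : some successor in {q0, q1, q5}} = {q1, q2, q5}
Sat(AX (EX (¬busy ∧ ¬idle))) = {s : every successor in {q1, q2, q5}} = {q1, q5}
AF (AX (EX (¬busy ∧ ¬idle))): least fixpoint, start Z0 = {q1, q5}, add states with every successor in Z. Already a fixed point.
Sat(AF (AX (EX (¬busy ∧ ¬idle)))) = {q1, q5}

{q1, q5}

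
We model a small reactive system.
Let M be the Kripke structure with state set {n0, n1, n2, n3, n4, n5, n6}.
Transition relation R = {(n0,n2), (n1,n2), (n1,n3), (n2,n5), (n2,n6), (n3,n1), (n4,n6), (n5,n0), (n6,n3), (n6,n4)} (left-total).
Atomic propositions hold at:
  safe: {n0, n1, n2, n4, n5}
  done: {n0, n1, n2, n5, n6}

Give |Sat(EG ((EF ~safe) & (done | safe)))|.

6

Sat(~safe) = {n3, n6}
EF ~safe: least fixpoint, start Z0 = {n3, n6}, add states with some successor in Z. Z1 = {n1, n2, n3, n4, n6}; Z2 = {n0, n1, n2, n3, n4, n6}; Z3 = {n0, n1, n2, n3, n4, n5, n6}; fixed.
Sat(EF ~safe) = {n0, n1, n2, n3, n4, n5, n6}
Sat(done | safe) = {n0, n1, n2, n4, n5, n6}
Sat((EF ~safe) & (done | safe)) = {n0, n1, n2, n4, n5, n6}
EG ((EF ~safe) & (done | safe)): greatest fixpoint, start Z0 = {n0, n1, n2, n4, n5, n6}, keep only states in Sat with some successor in Z. Already a fixed point.
Sat(EG ((EF ~safe) & (done | safe))) = {n0, n1, n2, n4, n5, n6}
|Sat(EG ((EF ~safe) & (done | safe)))| = |{n0, n1, n2, n4, n5, n6}| = 6.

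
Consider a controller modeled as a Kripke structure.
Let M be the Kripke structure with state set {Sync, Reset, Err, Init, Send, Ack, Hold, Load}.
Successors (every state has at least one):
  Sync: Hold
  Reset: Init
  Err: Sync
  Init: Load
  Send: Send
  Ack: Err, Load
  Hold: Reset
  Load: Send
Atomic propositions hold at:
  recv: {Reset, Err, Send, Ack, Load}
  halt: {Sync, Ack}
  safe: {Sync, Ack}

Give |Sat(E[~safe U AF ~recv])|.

Sat(~safe) = {Reset, Err, Init, Send, Hold, Load}
Sat(~recv) = {Sync, Init, Hold}
AF ~recv: least fixpoint, start Z0 = {Sync, Init, Hold}, add states with every successor in Z. Z1 = {Sync, Reset, Err, Init, Hold}; fixed.
Sat(AF ~recv) = {Sync, Reset, Err, Init, Hold}
E[~safe U AF ~recv]: least fixpoint, start Z0 = Sat(AF ~recv) = {Sync, Reset, Err, Init, Hold}, add states in Sat(~safe) with some successor in Z. Already a fixed point.
Sat(E[~safe U AF ~recv]) = {Sync, Reset, Err, Init, Hold}
|Sat(E[~safe U AF ~recv])| = |{Sync, Reset, Err, Init, Hold}| = 5.

5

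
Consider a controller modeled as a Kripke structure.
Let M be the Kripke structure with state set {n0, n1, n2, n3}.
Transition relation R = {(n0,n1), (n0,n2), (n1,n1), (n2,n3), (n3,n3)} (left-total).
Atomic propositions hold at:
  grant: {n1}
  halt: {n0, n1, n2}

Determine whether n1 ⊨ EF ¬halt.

No

Sat(¬halt) = {n3}
EF ¬halt: least fixpoint, start Z0 = {n3}, add states with some successor in Z. Z1 = {n2, n3}; Z2 = {n0, n2, n3}; fixed.
Sat(EF ¬halt) = {n0, n2, n3}
n1 ∉ Sat(EF ¬halt) = {n0, n2, n3}, so the formula does not hold at n1.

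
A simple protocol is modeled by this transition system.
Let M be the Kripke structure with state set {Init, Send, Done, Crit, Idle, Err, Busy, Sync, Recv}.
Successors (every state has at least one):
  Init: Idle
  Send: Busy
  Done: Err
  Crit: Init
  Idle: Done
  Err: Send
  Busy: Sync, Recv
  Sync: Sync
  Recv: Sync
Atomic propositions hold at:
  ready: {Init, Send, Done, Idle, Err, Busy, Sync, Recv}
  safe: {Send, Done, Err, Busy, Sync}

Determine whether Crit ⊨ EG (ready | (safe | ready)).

No

Sat(safe | ready) = {Init, Send, Done, Idle, Err, Busy, Sync, Recv}
Sat(ready | (safe | ready)) = {Init, Send, Done, Idle, Err, Busy, Sync, Recv}
EG (ready | (safe | ready)): greatest fixpoint, start Z0 = {Init, Send, Done, Idle, Err, Busy, Sync, Recv}, keep only states in Sat with some successor in Z. Already a fixed point.
Sat(EG (ready | (safe | ready))) = {Init, Send, Done, Idle, Err, Busy, Sync, Recv}
Crit ∉ Sat(EG (ready | (safe | ready))) = {Init, Send, Done, Idle, Err, Busy, Sync, Recv}, so the formula does not hold at Crit.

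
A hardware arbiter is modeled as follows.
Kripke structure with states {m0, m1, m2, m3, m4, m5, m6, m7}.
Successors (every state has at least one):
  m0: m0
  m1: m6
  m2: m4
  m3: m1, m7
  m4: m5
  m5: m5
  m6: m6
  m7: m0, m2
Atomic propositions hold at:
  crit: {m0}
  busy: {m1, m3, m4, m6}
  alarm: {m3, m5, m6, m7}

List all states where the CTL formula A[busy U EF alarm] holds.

EF alarm: least fixpoint, start Z0 = {m3, m5, m6, m7}, add states with some successor in Z. Z1 = {m1, m3, m4, m5, m6, m7}; Z2 = {m1, m2, m3, m4, m5, m6, m7}; fixed.
Sat(EF alarm) = {m1, m2, m3, m4, m5, m6, m7}
A[busy U EF alarm]: least fixpoint, start Z0 = Sat(EF alarm) = {m1, m2, m3, m4, m5, m6, m7}, add states in Sat(busy) with every successor in Z. Already a fixed point.
Sat(A[busy U EF alarm]) = {m1, m2, m3, m4, m5, m6, m7}

{m1, m2, m3, m4, m5, m6, m7}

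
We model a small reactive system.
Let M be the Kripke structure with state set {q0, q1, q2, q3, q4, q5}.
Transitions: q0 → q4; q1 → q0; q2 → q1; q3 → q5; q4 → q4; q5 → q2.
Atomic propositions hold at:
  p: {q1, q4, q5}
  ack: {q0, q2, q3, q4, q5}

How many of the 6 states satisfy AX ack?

5

Sat(AX ack) = {s : every successor in {q0, q2, q3, q4, q5}} = {q0, q1, q3, q4, q5}
|Sat(AX ack)| = |{q0, q1, q3, q4, q5}| = 5.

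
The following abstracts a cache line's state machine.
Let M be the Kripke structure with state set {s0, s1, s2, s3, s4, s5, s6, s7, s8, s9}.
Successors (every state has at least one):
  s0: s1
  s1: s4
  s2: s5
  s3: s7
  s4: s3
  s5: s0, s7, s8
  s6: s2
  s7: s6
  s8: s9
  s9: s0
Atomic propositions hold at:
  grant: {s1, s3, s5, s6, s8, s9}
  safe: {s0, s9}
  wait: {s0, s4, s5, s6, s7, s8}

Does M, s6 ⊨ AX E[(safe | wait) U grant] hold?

Sat(safe | wait) = {s0, s4, s5, s6, s7, s8, s9}
E[(safe | wait) U grant]: least fixpoint, start Z0 = Sat(grant) = {s1, s3, s5, s6, s8, s9}, add states in Sat(safe | wait) with some successor in Z. Z1 = {s0, s1, s3, s4, s5, s6, s7, s8, s9}; fixed.
Sat(E[(safe | wait) U grant]) = {s0, s1, s3, s4, s5, s6, s7, s8, s9}
Sat(AX E[(safe | wait) U grant]) = {s : every successor in {s0, s1, s3, s4, s5, s6, s7, s8, s9}} = {s0, s1, s2, s3, s4, s5, s7, s8, s9}
s6 ∉ Sat(AX E[(safe | wait) U grant]) = {s0, s1, s2, s3, s4, s5, s7, s8, s9}, so the formula does not hold at s6.

No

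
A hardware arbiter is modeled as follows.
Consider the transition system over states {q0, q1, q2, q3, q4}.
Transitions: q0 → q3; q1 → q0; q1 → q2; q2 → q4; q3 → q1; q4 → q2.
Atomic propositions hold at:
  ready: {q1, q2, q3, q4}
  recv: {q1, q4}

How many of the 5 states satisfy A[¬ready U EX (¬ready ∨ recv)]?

4

Sat(¬ready) = {q0}
Sat(¬ready ∨ recv) = {q0, q1, q4}
Sat(EX (¬ready ∨ recv)) = {s : some successor in {q0, q1, q4}} = {q1, q2, q3}
A[¬ready U EX (¬ready ∨ recv)]: least fixpoint, start Z0 = Sat(EX (¬ready ∨ recv)) = {q1, q2, q3}, add states in Sat(¬ready) with every successor in Z. Z1 = {q0, q1, q2, q3}; fixed.
Sat(A[¬ready U EX (¬ready ∨ recv)]) = {q0, q1, q2, q3}
|Sat(A[¬ready U EX (¬ready ∨ recv)])| = |{q0, q1, q2, q3}| = 4.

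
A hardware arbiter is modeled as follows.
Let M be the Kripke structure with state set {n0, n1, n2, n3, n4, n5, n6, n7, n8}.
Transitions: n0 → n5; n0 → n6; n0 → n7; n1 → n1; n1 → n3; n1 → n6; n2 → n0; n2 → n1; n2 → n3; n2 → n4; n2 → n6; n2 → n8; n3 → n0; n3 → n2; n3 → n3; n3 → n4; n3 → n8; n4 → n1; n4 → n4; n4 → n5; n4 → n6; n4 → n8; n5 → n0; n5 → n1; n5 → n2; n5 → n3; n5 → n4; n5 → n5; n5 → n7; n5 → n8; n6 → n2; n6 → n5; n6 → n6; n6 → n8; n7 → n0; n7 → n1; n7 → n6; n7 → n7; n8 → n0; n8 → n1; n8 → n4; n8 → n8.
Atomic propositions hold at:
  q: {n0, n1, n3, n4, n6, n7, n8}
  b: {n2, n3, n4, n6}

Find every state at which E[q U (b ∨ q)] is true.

{n0, n1, n2, n3, n4, n6, n7, n8}

Sat(b ∨ q) = {n0, n1, n2, n3, n4, n6, n7, n8}
E[q U (b ∨ q)]: least fixpoint, start Z0 = Sat((b ∨ q)) = {n0, n1, n2, n3, n4, n6, n7, n8}, add states in Sat(q) with some successor in Z. Already a fixed point.
Sat(E[q U (b ∨ q)]) = {n0, n1, n2, n3, n4, n6, n7, n8}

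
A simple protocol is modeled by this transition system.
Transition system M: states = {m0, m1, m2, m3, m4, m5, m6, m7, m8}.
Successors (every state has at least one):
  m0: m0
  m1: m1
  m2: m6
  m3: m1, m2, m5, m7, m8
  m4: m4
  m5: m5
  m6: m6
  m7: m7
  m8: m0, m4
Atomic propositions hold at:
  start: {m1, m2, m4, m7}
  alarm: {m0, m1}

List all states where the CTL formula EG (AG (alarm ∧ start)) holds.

Sat(alarm ∧ start) = {m1}
AG (alarm ∧ start): greatest fixpoint, start Z0 = {m1}, keep only states in Sat with every successor in Z. Already a fixed point.
Sat(AG (alarm ∧ start)) = {m1}
EG (AG (alarm ∧ start)): greatest fixpoint, start Z0 = {m1}, keep only states in Sat with some successor in Z. Already a fixed point.
Sat(EG (AG (alarm ∧ start))) = {m1}

{m1}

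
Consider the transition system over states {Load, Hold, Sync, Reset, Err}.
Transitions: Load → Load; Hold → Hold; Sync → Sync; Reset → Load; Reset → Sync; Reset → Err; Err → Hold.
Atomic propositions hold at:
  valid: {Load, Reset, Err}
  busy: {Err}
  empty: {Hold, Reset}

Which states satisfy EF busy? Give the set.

{Reset, Err}

EF busy: least fixpoint, start Z0 = {Err}, add states with some successor in Z. Z1 = {Reset, Err}; fixed.
Sat(EF busy) = {Reset, Err}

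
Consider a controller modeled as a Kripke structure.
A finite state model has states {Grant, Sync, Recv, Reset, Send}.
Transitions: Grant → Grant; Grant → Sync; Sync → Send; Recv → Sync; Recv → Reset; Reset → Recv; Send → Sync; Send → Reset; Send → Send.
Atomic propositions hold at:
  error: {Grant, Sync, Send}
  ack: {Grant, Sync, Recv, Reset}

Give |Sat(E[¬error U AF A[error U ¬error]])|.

2

Sat(¬error) = {Recv, Reset}
A[error U ¬error]: least fixpoint, start Z0 = Sat(¬error) = {Recv, Reset}, add states in Sat(error) with every successor in Z. Already a fixed point.
Sat(A[error U ¬error]) = {Recv, Reset}
AF A[error U ¬error]: least fixpoint, start Z0 = {Recv, Reset}, add states with every successor in Z. Already a fixed point.
Sat(AF A[error U ¬error]) = {Recv, Reset}
E[¬error U AF A[error U ¬error]]: least fixpoint, start Z0 = Sat(AF A[error U ¬error]) = {Recv, Reset}, add states in Sat(¬error) with some successor in Z. Already a fixed point.
Sat(E[¬error U AF A[error U ¬error]]) = {Recv, Reset}
|Sat(E[¬error U AF A[error U ¬error]])| = |{Recv, Reset}| = 2.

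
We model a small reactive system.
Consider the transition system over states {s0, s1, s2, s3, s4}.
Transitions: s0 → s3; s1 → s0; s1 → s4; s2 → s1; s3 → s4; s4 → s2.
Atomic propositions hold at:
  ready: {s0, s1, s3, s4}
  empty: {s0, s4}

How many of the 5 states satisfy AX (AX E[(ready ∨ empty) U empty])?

Sat(ready ∨ empty) = {s0, s1, s3, s4}
E[(ready ∨ empty) U empty]: least fixpoint, start Z0 = Sat(empty) = {s0, s4}, add states in Sat(ready ∨ empty) with some successor in Z. Z1 = {s0, s1, s3, s4}; fixed.
Sat(E[(ready ∨ empty) U empty]) = {s0, s1, s3, s4}
Sat(AX E[(ready ∨ empty) U empty]) = {s : every successor in {s0, s1, s3, s4}} = {s0, s1, s2, s3}
Sat(AX (AX E[(ready ∨ empty) U empty])) = {s : every successor in {s0, s1, s2, s3}} = {s0, s2, s4}
|Sat(AX (AX E[(ready ∨ empty) U empty]))| = |{s0, s2, s4}| = 3.

3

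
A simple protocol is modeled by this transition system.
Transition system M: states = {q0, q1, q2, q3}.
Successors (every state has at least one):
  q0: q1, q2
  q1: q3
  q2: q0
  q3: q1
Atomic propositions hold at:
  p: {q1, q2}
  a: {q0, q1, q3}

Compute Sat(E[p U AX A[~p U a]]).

{q1, q2, q3}

Sat(~p) = {q0, q3}
A[~p U a]: least fixpoint, start Z0 = Sat(a) = {q0, q1, q3}, add states in Sat(~p) with every successor in Z. Already a fixed point.
Sat(A[~p U a]) = {q0, q1, q3}
Sat(AX A[~p U a]) = {s : every successor in {q0, q1, q3}} = {q1, q2, q3}
E[p U AX A[~p U a]]: least fixpoint, start Z0 = Sat(AX A[~p U a]) = {q1, q2, q3}, add states in Sat(p) with some successor in Z. Already a fixed point.
Sat(E[p U AX A[~p U a]]) = {q1, q2, q3}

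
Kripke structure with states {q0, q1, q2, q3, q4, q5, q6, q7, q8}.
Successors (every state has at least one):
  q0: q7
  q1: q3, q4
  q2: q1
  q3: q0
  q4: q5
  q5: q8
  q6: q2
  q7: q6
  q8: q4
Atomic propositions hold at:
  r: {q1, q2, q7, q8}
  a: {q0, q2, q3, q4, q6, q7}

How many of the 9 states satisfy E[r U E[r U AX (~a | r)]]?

8

Sat(~a) = {q1, q5, q8}
Sat(~a | r) = {q1, q2, q5, q7, q8}
Sat(AX (~a | r)) = {s : every successor in {q1, q2, q5, q7, q8}} = {q0, q2, q4, q5, q6}
E[r U AX (~a | r)]: least fixpoint, start Z0 = Sat(AX (~a | r)) = {q0, q2, q4, q5, q6}, add states in Sat(r) with some successor in Z. Z1 = {q0, q1, q2, q4, q5, q6, q7, q8}; fixed.
Sat(E[r U AX (~a | r)]) = {q0, q1, q2, q4, q5, q6, q7, q8}
E[r U E[r U AX (~a | r)]]: least fixpoint, start Z0 = Sat(E[r U AX (~a | r)]) = {q0, q1, q2, q4, q5, q6, q7, q8}, add states in Sat(r) with some successor in Z. Already a fixed point.
Sat(E[r U E[r U AX (~a | r)]]) = {q0, q1, q2, q4, q5, q6, q7, q8}
|Sat(E[r U E[r U AX (~a | r)]])| = |{q0, q1, q2, q4, q5, q6, q7, q8}| = 8.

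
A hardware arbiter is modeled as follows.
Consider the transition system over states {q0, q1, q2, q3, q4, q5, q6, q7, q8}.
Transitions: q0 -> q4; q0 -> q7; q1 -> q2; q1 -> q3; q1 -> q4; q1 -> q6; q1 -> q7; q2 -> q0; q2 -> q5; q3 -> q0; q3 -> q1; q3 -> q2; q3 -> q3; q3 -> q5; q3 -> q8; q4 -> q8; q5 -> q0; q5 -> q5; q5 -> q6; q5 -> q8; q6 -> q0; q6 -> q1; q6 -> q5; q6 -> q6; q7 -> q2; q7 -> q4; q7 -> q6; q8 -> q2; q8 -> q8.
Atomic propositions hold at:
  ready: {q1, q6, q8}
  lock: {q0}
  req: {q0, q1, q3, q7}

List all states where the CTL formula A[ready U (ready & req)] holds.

{q1}

Sat(ready & req) = {q1}
A[ready U (ready & req)]: least fixpoint, start Z0 = Sat((ready & req)) = {q1}, add states in Sat(ready) with every successor in Z. Already a fixed point.
Sat(A[ready U (ready & req)]) = {q1}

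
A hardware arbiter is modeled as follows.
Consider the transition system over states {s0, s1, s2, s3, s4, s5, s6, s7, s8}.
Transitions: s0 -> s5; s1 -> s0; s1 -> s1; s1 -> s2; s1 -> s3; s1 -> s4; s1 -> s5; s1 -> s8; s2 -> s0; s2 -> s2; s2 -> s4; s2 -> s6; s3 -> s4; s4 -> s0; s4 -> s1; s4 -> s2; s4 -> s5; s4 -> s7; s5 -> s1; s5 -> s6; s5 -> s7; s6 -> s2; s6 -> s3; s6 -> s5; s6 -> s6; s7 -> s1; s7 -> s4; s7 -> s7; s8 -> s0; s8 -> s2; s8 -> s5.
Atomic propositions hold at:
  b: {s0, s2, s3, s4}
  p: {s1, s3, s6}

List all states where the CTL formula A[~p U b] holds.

Sat(~p) = {s0, s2, s4, s5, s7, s8}
A[~p U b]: least fixpoint, start Z0 = Sat(b) = {s0, s2, s3, s4}, add states in Sat(~p) with every successor in Z. Already a fixed point.
Sat(A[~p U b]) = {s0, s2, s3, s4}

{s0, s2, s3, s4}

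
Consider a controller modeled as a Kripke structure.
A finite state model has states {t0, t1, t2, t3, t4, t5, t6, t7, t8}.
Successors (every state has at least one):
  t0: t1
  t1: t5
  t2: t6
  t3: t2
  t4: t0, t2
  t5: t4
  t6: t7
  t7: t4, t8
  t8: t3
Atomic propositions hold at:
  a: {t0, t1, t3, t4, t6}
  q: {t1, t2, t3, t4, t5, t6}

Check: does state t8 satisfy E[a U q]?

No

E[a U q]: least fixpoint, start Z0 = Sat(q) = {t1, t2, t3, t4, t5, t6}, add states in Sat(a) with some successor in Z. Z1 = {t0, t1, t2, t3, t4, t5, t6}; fixed.
Sat(E[a U q]) = {t0, t1, t2, t3, t4, t5, t6}
t8 ∉ Sat(E[a U q]) = {t0, t1, t2, t3, t4, t5, t6}, so the formula does not hold at t8.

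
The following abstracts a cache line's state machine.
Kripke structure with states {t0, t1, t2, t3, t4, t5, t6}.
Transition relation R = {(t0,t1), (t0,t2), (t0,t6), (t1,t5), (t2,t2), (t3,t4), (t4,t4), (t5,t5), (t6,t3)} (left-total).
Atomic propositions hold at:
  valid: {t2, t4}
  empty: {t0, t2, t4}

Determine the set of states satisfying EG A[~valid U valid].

{t2, t3, t4, t6}

Sat(~valid) = {t0, t1, t3, t5, t6}
A[~valid U valid]: least fixpoint, start Z0 = Sat(valid) = {t2, t4}, add states in Sat(~valid) with every successor in Z. Z1 = {t2, t3, t4}; Z2 = {t2, t3, t4, t6}; fixed.
Sat(A[~valid U valid]) = {t2, t3, t4, t6}
EG A[~valid U valid]: greatest fixpoint, start Z0 = {t2, t3, t4, t6}, keep only states in Sat with some successor in Z. Already a fixed point.
Sat(EG A[~valid U valid]) = {t2, t3, t4, t6}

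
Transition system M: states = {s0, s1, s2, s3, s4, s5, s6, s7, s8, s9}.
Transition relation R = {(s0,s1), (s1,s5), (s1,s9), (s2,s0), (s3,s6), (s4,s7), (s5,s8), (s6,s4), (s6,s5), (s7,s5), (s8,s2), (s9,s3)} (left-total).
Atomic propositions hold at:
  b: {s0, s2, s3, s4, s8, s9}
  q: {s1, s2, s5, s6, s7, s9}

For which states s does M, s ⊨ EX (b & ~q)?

{s2, s5, s6, s9}

Sat(~q) = {s0, s3, s4, s8}
Sat(b & ~q) = {s0, s3, s4, s8}
Sat(EX (b & ~q)) = {s : some successor in {s0, s3, s4, s8}} = {s2, s5, s6, s9}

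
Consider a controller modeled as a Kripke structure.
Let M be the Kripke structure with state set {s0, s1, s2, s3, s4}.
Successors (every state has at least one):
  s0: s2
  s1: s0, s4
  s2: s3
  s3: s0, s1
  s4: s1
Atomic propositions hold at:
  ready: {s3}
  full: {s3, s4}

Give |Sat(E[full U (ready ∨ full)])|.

Sat(ready ∨ full) = {s3, s4}
E[full U (ready ∨ full)]: least fixpoint, start Z0 = Sat((ready ∨ full)) = {s3, s4}, add states in Sat(full) with some successor in Z. Already a fixed point.
Sat(E[full U (ready ∨ full)]) = {s3, s4}
|Sat(E[full U (ready ∨ full)])| = |{s3, s4}| = 2.

2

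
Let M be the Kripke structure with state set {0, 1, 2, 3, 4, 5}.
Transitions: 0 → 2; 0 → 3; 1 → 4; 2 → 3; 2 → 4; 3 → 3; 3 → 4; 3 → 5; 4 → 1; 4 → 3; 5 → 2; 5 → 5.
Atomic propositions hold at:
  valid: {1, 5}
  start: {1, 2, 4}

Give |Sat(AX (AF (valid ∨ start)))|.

2

Sat(valid ∨ start) = {1, 2, 4, 5}
AF (valid ∨ start): least fixpoint, start Z0 = {1, 2, 4, 5}, add states with every successor in Z. Already a fixed point.
Sat(AF (valid ∨ start)) = {1, 2, 4, 5}
Sat(AX (AF (valid ∨ start))) = {s : every successor in {1, 2, 4, 5}} = {1, 5}
|Sat(AX (AF (valid ∨ start)))| = |{1, 5}| = 2.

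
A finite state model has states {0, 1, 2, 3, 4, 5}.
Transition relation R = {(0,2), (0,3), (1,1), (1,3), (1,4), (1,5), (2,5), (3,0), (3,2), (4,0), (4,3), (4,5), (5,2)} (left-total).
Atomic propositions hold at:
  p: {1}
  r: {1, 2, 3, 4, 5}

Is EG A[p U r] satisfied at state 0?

A[p U r]: least fixpoint, start Z0 = Sat(r) = {1, 2, 3, 4, 5}, add states in Sat(p) with every successor in Z. Already a fixed point.
Sat(A[p U r]) = {1, 2, 3, 4, 5}
EG A[p U r]: greatest fixpoint, start Z0 = {1, 2, 3, 4, 5}, keep only states in Sat with some successor in Z. Already a fixed point.
Sat(EG A[p U r]) = {1, 2, 3, 4, 5}
0 ∉ Sat(EG A[p U r]) = {1, 2, 3, 4, 5}, so the formula does not hold at 0.

No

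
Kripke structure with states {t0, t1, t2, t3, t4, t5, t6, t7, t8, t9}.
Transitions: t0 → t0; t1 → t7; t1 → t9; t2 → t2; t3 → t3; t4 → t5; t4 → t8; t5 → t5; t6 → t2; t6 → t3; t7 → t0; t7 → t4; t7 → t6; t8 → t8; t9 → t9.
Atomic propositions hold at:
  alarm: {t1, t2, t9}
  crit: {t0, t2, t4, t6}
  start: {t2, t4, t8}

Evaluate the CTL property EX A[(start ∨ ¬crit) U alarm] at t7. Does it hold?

No

Sat(¬crit) = {t1, t3, t5, t7, t8, t9}
Sat(start ∨ ¬crit) = {t1, t2, t3, t4, t5, t7, t8, t9}
A[(start ∨ ¬crit) U alarm]: least fixpoint, start Z0 = Sat(alarm) = {t1, t2, t9}, add states in Sat(start ∨ ¬crit) with every successor in Z. Already a fixed point.
Sat(A[(start ∨ ¬crit) U alarm]) = {t1, t2, t9}
Sat(EX A[(start ∨ ¬crit) U alarm]) = {s : some successor in {t1, t2, t9}} = {t1, t2, t6, t9}
t7 ∉ Sat(EX A[(start ∨ ¬crit) U alarm]) = {t1, t2, t6, t9}, so the formula does not hold at t7.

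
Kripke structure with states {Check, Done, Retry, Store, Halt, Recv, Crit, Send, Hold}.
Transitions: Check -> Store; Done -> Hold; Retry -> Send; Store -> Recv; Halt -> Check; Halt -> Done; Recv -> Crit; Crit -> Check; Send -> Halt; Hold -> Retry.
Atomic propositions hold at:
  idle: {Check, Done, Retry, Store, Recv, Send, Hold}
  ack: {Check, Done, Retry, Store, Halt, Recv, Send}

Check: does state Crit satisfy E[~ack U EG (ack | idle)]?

Sat(~ack) = {Crit, Hold}
Sat(ack | idle) = {Check, Done, Retry, Store, Halt, Recv, Send, Hold}
EG (ack | idle): greatest fixpoint, start Z0 = {Check, Done, Retry, Store, Halt, Recv, Send, Hold}, keep only states in Sat with some successor in Z. Z1 = {Check, Done, Retry, Store, Halt, Send, Hold}; Z2 = {Check, Done, Retry, Halt, Send, Hold}; Z3 = {Done, Retry, Halt, Send, Hold}; fixed.
Sat(EG (ack | idle)) = {Done, Retry, Halt, Send, Hold}
E[~ack U EG (ack | idle)]: least fixpoint, start Z0 = Sat(EG (ack | idle)) = {Done, Retry, Halt, Send, Hold}, add states in Sat(~ack) with some successor in Z. Already a fixed point.
Sat(E[~ack U EG (ack | idle)]) = {Done, Retry, Halt, Send, Hold}
Crit ∉ Sat(E[~ack U EG (ack | idle)]) = {Done, Retry, Halt, Send, Hold}, so the formula does not hold at Crit.

No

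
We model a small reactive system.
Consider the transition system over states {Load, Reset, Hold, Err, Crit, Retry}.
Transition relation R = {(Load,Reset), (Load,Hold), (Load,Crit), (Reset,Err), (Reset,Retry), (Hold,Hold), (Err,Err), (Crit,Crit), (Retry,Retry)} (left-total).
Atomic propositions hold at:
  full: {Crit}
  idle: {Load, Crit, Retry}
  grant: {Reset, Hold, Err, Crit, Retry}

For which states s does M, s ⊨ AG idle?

AG idle: greatest fixpoint, start Z0 = {Load, Crit, Retry}, keep only states in Sat with every successor in Z. Z1 = {Crit, Retry}; fixed.
Sat(AG idle) = {Crit, Retry}

{Crit, Retry}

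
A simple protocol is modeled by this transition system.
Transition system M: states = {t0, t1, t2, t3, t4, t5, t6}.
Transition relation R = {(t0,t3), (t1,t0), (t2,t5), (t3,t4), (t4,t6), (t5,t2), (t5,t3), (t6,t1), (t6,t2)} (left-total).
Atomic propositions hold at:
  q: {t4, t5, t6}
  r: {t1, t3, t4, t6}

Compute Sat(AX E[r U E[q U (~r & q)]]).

Sat(~r) = {t0, t2, t5}
Sat(~r & q) = {t5}
E[q U (~r & q)]: least fixpoint, start Z0 = Sat((~r & q)) = {t5}, add states in Sat(q) with some successor in Z. Already a fixed point.
Sat(E[q U (~r & q)]) = {t5}
E[r U E[q U (~r & q)]]: least fixpoint, start Z0 = Sat(E[q U (~r & q)]) = {t5}, add states in Sat(r) with some successor in Z. Already a fixed point.
Sat(E[r U E[q U (~r & q)]]) = {t5}
Sat(AX E[r U E[q U (~r & q)]]) = {s : every successor in {t5}} = {t2}

{t2}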